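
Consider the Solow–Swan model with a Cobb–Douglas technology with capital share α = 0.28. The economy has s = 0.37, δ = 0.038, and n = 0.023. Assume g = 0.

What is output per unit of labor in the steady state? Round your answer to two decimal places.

In steady state, investment equals break-even investment: s·k^α = (n + δ)·k.
Rearranging, k^(1−α) = s / (n + δ).
k^0.72 = 0.37 / (0.023 + 0.038) = 0.37 / 0.061 = 6.0656
k* = 6.0656^(1/0.72) ≈ 12.2271
y* = (k*)^α = 12.2271^0.28 ≈ 2.0158

y* = 2.02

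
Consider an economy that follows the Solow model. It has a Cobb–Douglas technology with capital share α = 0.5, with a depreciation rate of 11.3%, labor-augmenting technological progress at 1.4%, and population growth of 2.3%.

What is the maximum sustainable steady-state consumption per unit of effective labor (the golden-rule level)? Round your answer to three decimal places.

c_gold ≈ 1.667

At the golden rule, f'(k) = n + g + δ, so α·k^(α−1) = n + g + δ and k_gold = (α/(n + g + δ))^(1/(1−α)).
k_gold = (0.5/0.150)^(1/0.5) = 3.3333^2 ≈ 11.1109
c_gold = f(k_gold) − (n + g + δ)·k_gold = 3.3333 − 0.150×11.1109 ≈ 1.6667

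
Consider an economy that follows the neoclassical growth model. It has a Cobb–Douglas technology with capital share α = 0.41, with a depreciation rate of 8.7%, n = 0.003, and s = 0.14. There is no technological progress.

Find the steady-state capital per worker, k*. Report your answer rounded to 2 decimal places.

k* = 2.11

Steady state requires s·f(k) = (n + δ)·k, i.e. s·k^α = (n + δ)·k.
Rearranging, k^(1−α) = s / (n + δ).
k^0.59 = 0.14 / (0.003 + 0.087) = 0.14 / 0.090 = 1.5556
k* = 1.5556^(1/0.59) ≈ 2.1147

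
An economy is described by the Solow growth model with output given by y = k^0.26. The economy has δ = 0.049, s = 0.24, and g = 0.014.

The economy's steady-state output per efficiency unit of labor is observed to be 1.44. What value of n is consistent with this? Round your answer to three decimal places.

At the steady state, Δk = 0, so s·k^α = (n + g + δ)·k.
Since y* = [s/(n + g + δ)]^(α/(1−α)), we have s/(n + g + δ) = (y*)^((1−α)/α) = 1.44^2.8462 = 2.8231.
Therefore n + g + δ = s / 2.8231 = 0.24 / 2.8231 = 0.0850, so n = 0.0850 − 0.063 = 0.0220.

n ≈ 0.022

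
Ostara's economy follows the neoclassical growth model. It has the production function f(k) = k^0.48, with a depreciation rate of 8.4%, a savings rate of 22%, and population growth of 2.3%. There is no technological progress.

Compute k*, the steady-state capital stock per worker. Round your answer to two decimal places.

Steady state requires s·f(k) = (n + δ)·k, i.e. s·k^α = (n + δ)·k.
Rearranging, k^(1−α) = s / (n + δ).
k^0.52 = 0.22 / (0.023 + 0.084) = 0.22 / 0.107 = 2.0561
k* = 2.0561^(1/0.52) ≈ 3.9995

k* ≈ 4.00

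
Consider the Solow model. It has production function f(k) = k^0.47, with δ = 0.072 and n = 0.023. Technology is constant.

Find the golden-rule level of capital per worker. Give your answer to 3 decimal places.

k_gold ≈ 20.424

The golden rule sets f'(k) = n + δ, i.e. α·k^(α−1) = n + δ.
So k^(1−α) = α / (n + δ) = 0.47 / 0.095 = 4.9474.
k_gold = 4.9474^(1/0.53) ≈ 20.4242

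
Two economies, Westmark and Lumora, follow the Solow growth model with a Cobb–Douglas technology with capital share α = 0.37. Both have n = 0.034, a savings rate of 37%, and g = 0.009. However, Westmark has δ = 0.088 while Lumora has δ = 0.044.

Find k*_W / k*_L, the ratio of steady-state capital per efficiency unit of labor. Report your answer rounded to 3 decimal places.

k*_W / k*_L ≈ 0.522

Steady-state k* = [s/(n + g + δ)]^(1/(1−α)), so the ratio is [ (s_W/(n + g + δ)_W) / (s_L/(n + g + δ)_L) ]^1.5873.
s_W/(n + g + δ)_W = 0.37/0.131 = 2.8244; s_L/(n + g + δ)_L = 0.37/0.087 = 4.2529.
Ratio = (2.8244/4.2529)^1.5873 = 0.6641^1.5873 ≈ 0.5222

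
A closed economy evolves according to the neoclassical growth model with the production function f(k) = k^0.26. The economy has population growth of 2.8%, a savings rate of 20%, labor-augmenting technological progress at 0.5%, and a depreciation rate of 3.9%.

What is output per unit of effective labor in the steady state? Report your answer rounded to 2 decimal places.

y* ≈ 1.43

In steady state, investment equals break-even investment: s·k^α = (n + g + δ)·k.
Dividing both sides by k: k^(1−α) = s / (n + g + δ).
k^0.74 = 0.20 / (0.028 + 0.005 + 0.039) = 0.20 / 0.072 = 2.7778
k* = 2.7778^(1/0.74) ≈ 3.9774
y* = (k*)^α = 3.9774^0.26 ≈ 1.4318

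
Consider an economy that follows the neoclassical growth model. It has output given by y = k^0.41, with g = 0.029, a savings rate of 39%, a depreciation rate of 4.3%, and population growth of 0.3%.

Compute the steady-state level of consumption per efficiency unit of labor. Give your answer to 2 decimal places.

c* ≈ 1.92

Steady state requires s·f(k) = (n + g + δ)·k, i.e. s·k^α = (n + g + δ)·k.
Rearranging, k^(1−α) = s / (n + g + δ).
k^0.59 = 0.39 / (0.003 + 0.029 + 0.043) = 0.39 / 0.075 = 5.2000
k* = 5.2000^(1/0.59) ≈ 16.3518
y* = (k*)^α = 16.3518^0.41 ≈ 3.1446
c* = (1 − s)·y* = (1 − 0.39) × 3.1446 ≈ 1.9182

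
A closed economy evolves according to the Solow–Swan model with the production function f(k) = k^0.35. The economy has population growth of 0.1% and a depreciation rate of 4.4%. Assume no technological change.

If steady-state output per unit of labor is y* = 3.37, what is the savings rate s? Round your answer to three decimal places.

s ≈ 0.430

In steady state, investment equals break-even investment: s·k^α = (n + δ)·k.
Since y* = [s/(n + δ)]^(α/(1−α)), we have s/(n + δ) = (y*)^((1−α)/α) = 3.37^1.8571 = 9.5469.
Therefore s = 9.5469 × (n + δ) = 9.5469 × 0.045 = 0.4296.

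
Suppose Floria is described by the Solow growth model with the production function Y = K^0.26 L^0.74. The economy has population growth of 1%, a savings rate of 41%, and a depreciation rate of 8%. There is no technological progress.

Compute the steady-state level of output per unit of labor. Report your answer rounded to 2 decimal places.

y* = 1.70

Steady state requires s·f(k) = (n + δ)·k, i.e. s·k^α = (n + δ)·k.
Dividing both sides by k: k^(1−α) = s / (n + δ).
k^0.74 = 0.41 / (0.010 + 0.080) = 0.41 / 0.090 = 4.5556
k* = 4.5556^(1/0.74) ≈ 7.7612
y* = (k*)^α = 7.7612^0.26 ≈ 1.7037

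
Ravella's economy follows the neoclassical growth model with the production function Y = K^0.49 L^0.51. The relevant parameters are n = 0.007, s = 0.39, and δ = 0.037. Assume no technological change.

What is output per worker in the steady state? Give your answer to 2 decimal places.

y* ≈ 8.14

At the steady state, Δk = 0, so s·k^α = (n + δ)·k.
Dividing both sides by k: k^(1−α) = s / (n + δ).
k^0.51 = 0.39 / (0.007 + 0.037) = 0.39 / 0.044 = 8.8636
k* = 8.8636^(1/0.51) ≈ 72.1206
y* = (k*)^α = 72.1206^0.49 ≈ 8.1367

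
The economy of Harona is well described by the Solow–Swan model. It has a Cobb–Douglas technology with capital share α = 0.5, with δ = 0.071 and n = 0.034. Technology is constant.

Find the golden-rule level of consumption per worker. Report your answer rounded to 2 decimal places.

c_gold ≈ 2.38

At the golden rule, f'(k) = n + δ, so α·k^(α−1) = n + δ and k_gold = (α/(n + δ))^(1/(1−α)).
k_gold = (0.5/0.105)^(1/0.5) = 4.7619^2 ≈ 22.6757
c_gold = f(k_gold) − (n + δ)·k_gold = 4.7619 − 0.105×22.6757 ≈ 2.3810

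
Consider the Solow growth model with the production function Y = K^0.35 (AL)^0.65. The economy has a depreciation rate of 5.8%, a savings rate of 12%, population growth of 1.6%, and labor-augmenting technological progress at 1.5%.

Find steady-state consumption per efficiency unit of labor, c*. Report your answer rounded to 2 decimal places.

c* = 1.03

Steady state requires s·f(k) = (n + g + δ)·k, i.e. s·k^α = (n + g + δ)·k.
Dividing both sides by k: k^(1−α) = s / (n + g + δ).
k^0.65 = 0.12 / (0.016 + 0.015 + 0.058) = 0.12 / 0.089 = 1.3483
k* = 1.3483^(1/0.65) ≈ 1.5837
y* = (k*)^α = 1.5837^0.35 ≈ 1.1746
c* = (1 − s)·y* = (1 − 0.12) × 1.1746 ≈ 1.0336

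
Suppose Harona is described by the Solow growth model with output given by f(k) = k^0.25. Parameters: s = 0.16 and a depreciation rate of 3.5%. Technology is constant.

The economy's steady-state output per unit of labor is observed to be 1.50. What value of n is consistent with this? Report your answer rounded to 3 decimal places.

n ≈ 0.012

At the steady state, Δk = 0, so s·k^α = (n + δ)·k.
Since y* = [s/(n + δ)]^(α/(1−α)), we have s/(n + δ) = (y*)^((1−α)/α) = 1.50^3 = 3.3750.
Therefore n + δ = s / 3.3750 = 0.16 / 3.3750 = 0.0474, so n = 0.0474 − 0.035 = 0.0124.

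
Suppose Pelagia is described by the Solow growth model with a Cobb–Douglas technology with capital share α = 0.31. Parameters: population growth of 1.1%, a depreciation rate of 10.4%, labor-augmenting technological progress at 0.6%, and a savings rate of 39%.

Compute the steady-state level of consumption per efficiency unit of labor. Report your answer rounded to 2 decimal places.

At the steady state, Δk = 0, so s·k^α = (n + g + δ)·k.
Dividing both sides by k: k^(1−α) = s / (n + g + δ).
k^0.69 = 0.39 / (0.011 + 0.006 + 0.104) = 0.39 / 0.121 = 3.2231
k* = 3.2231^(1/0.69) ≈ 5.4529
y* = (k*)^α = 5.4529^0.31 ≈ 1.6918
c* = (1 − s)·y* = (1 − 0.39) × 1.6918 ≈ 1.0320

c* = 1.03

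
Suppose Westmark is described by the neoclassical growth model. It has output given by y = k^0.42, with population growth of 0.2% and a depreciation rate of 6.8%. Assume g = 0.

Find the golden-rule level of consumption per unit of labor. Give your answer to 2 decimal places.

c_gold ≈ 2.12

At the golden rule, f'(k) = n + δ, so α·k^(α−1) = n + δ and k_gold = (α/(n + δ))^(1/(1−α)).
k_gold = (0.42/0.070)^(1/0.58) = 6.0000^1.7241 ≈ 21.9589
c_gold = f(k_gold) − (n + δ)·k_gold = 3.6600 − 0.070×21.9589 ≈ 2.1229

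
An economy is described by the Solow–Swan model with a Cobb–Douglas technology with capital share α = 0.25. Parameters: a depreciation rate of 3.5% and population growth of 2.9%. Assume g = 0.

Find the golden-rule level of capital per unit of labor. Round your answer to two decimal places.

The golden rule sets f'(k) = n + δ, i.e. α·k^(α−1) = n + δ.
So k^(1−α) = α / (n + δ) = 0.25 / 0.064 = 3.9063.
k_gold = 3.9063^(1/0.75) ≈ 6.1521

k_gold ≈ 6.15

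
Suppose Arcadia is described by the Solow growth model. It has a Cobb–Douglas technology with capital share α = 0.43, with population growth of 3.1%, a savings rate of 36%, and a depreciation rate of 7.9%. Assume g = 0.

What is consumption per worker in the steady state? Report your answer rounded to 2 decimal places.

At the steady state, Δk = 0, so s·k^α = (n + δ)·k.
Dividing both sides by k: k^(1−α) = s / (n + δ).
k^0.57 = 0.36 / (0.031 + 0.079) = 0.36 / 0.110 = 3.2727
k* = 3.2727^(1/0.57) ≈ 8.0047
y* = (k*)^α = 8.0047^0.43 ≈ 2.4459
c* = (1 − s)·y* = (1 − 0.36) × 2.4459 ≈ 1.5654

c* ≈ 1.57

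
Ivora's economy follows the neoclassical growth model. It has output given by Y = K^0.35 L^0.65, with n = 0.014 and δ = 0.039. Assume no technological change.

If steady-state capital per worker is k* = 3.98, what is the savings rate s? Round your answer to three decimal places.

Steady state requires s·f(k) = (n + δ)·k, i.e. s·k^α = (n + δ)·k.
So s / (n + δ) = (k*)^(1−α) = 3.98^0.65 = 2.4543.
Therefore s = 2.4543 × (n + δ) = 2.4543 × 0.053 = 0.1301.

s ≈ 0.130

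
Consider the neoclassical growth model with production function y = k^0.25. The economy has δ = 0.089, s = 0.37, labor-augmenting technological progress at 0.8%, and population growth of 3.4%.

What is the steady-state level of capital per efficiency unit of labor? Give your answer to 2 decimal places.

k* ≈ 3.99

In steady state, investment equals break-even investment: s·k^α = (n + g + δ)·k.
Rearranging, k^(1−α) = s / (n + g + δ).
k^0.75 = 0.37 / (0.034 + 0.008 + 0.089) = 0.37 / 0.131 = 2.8244
k* = 2.8244^(1/0.75) ≈ 3.9924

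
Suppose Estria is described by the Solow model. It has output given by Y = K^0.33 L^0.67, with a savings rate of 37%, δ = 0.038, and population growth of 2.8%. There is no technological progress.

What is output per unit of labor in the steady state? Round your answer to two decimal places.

y* = 2.34

Steady state requires s·f(k) = (n + δ)·k, i.e. s·k^α = (n + δ)·k.
Rearranging, k^(1−α) = s / (n + δ).
k^0.67 = 0.37 / (0.028 + 0.038) = 0.37 / 0.066 = 5.6061
k* = 5.6061^(1/0.67) ≈ 13.1040
y* = (k*)^α = 13.1040^0.33 ≈ 2.3375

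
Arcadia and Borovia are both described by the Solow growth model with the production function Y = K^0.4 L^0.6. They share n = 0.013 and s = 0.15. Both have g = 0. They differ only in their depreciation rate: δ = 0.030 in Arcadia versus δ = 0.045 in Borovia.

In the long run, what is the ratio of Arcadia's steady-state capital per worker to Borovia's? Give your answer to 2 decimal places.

Steady-state k* = [s/(n + δ)]^(1/(1−α)), so the ratio is [ (s_A/(n + δ)_A) / (s_B/(n + δ)_B) ]^1.6667.
s_A/(n + δ)_A = 0.15/0.043 = 3.4884; s_B/(n + δ)_B = 0.15/0.058 = 2.5862.
Ratio = (3.4884/2.5862)^1.6667 = 1.3489^1.6667 ≈ 1.6468

ratio ≈ 1.65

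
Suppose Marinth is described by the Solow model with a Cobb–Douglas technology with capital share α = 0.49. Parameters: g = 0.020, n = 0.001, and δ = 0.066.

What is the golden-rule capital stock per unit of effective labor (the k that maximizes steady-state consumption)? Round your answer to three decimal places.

k_gold ≈ 29.643

The golden rule sets f'(k) = n + g + δ, i.e. α·k^(α−1) = n + g + δ.
So k^(1−α) = α / (n + g + δ) = 0.49 / 0.087 = 5.6322.
k_gold = 5.6322^(1/0.51) ≈ 29.6427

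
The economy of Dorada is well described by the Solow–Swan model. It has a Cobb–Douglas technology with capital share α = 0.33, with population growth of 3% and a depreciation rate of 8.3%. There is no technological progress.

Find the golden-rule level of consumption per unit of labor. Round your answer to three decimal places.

c_gold ≈ 1.136

At the golden rule, f'(k) = n + δ, so α·k^(α−1) = n + δ and k_gold = (α/(n + δ))^(1/(1−α)).
k_gold = (0.33/0.113)^(1/0.67) = 2.9204^1.4925 ≈ 4.9508
c_gold = f(k_gold) − (n + δ)·k_gold = 1.6953 − 0.113×4.9508 ≈ 1.1359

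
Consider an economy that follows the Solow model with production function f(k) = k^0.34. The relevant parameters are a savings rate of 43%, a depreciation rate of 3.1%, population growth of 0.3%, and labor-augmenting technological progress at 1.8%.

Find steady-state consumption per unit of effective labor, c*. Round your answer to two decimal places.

c* = 1.69

At the steady state, Δk = 0, so s·k^α = (n + g + δ)·k.
Dividing both sides by k: k^(1−α) = s / (n + g + δ).
k^0.66 = 0.43 / (0.003 + 0.018 + 0.031) = 0.43 / 0.052 = 8.2692
k* = 8.2692^(1/0.66) ≈ 24.5525
y* = (k*)^α = 24.5525^0.34 ≈ 2.9692
c* = (1 − s)·y* = (1 − 0.43) × 2.9692 ≈ 1.6924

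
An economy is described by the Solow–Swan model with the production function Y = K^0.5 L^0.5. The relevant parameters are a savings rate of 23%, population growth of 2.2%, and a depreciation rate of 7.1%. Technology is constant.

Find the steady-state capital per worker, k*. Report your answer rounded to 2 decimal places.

k* = 6.12

Steady state requires s·f(k) = (n + δ)·k, i.e. s·k^α = (n + δ)·k.
Dividing both sides by k: k^(1−α) = s / (n + δ).
k^0.5 = 0.23 / (0.022 + 0.071) = 0.23 / 0.093 = 2.4731
k* = 2.4731^(1/0.5) ≈ 6.1162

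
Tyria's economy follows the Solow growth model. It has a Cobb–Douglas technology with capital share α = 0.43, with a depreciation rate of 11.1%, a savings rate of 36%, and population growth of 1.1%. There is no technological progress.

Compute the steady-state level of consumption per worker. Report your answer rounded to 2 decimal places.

In steady state, investment equals break-even investment: s·k^α = (n + δ)·k.
Dividing both sides by k: k^(1−α) = s / (n + δ).
k^0.57 = 0.36 / (0.011 + 0.111) = 0.36 / 0.122 = 2.9508
k* = 2.9508^(1/0.57) ≈ 6.6751
y* = (k*)^α = 6.6751^0.43 ≈ 2.2621
c* = (1 − s)·y* = (1 − 0.36) × 2.2621 ≈ 1.4477

c* ≈ 1.45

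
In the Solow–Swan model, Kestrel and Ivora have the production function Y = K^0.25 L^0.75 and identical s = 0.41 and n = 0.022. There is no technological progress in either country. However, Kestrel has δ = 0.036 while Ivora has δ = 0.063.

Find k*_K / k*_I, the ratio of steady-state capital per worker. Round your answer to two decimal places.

Steady-state k* = [s/(n + δ)]^(1/(1−α)), so the ratio is [ (s_K/(n + δ)_K) / (s_I/(n + δ)_I) ]^1.3333.
s_K/(n + δ)_K = 0.41/0.058 = 7.0690; s_I/(n + δ)_I = 0.41/0.085 = 4.8235.
Ratio = (7.0690/4.8235)^1.3333 = 1.4655^1.3333 ≈ 1.6646

k*_K / k*_I ≈ 1.66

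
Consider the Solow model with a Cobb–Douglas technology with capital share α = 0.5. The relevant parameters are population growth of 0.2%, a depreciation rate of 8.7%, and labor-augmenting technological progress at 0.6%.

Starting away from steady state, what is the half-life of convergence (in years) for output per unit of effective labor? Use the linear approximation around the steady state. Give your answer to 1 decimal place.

Near the steady state the convergence rate is λ = (1 − α)(n + g + δ).
λ = (1 − 0.5) × 0.095 = 0.5 × 0.095 = 0.0475
Half-life = ln 2 / λ = 0.6931 / 0.0475 ≈ 14.59 years

t_½ ≈ 14.6 years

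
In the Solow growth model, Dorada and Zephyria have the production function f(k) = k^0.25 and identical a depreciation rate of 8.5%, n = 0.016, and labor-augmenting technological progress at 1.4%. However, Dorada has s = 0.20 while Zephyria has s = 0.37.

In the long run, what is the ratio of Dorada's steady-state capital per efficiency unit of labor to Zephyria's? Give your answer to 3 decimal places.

k*_D / k*_Z ≈ 0.440

Steady-state k* = [s/(n + g + δ)]^(1/(1−α)), so the ratio is [ (s_D/(n + g + δ)_D) / (s_Z/(n + g + δ)_Z) ]^1.3333.
s_D/(n + g + δ)_D = 0.20/0.115 = 1.7391; s_Z/(n + g + δ)_Z = 0.37/0.115 = 3.2174.
Ratio = (1.7391/3.2174)^1.3333 = 0.5405^1.3333 ≈ 0.4403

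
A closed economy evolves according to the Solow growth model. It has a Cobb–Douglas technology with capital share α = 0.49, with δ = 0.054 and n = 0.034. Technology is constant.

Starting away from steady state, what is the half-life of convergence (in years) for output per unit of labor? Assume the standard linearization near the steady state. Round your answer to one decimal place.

t_½ ≈ 15.4 years

Near the steady state the convergence rate is λ = (1 − α)(n + δ).
λ = (1 − 0.49) × 0.088 = 0.51 × 0.088 = 0.04488
Half-life = ln 2 / λ = 0.6931 / 0.04488 ≈ 15.44 years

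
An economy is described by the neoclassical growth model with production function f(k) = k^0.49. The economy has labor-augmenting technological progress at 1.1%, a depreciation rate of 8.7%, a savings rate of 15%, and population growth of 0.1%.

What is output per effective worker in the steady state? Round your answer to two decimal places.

y* = 1.49

In steady state, investment equals break-even investment: s·k^α = (n + g + δ)·k.
Rearranging, k^(1−α) = s / (n + g + δ).
k^0.51 = 0.15 / (0.001 + 0.011 + 0.087) = 0.15 / 0.099 = 1.5152
k* = 1.5152^(1/0.51) ≈ 2.2587
y* = (k*)^α = 2.2587^0.49 ≈ 1.4907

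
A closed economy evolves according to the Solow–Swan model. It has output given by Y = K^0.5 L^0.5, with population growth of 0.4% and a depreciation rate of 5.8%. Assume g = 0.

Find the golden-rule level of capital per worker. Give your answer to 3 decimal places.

k_gold ≈ 65.036

The golden rule sets f'(k) = n + δ, i.e. α·k^(α−1) = n + δ.
So k^(1−α) = α / (n + δ) = 0.5 / 0.062 = 8.0645.
k_gold = 8.0645^(1/0.5) ≈ 65.0362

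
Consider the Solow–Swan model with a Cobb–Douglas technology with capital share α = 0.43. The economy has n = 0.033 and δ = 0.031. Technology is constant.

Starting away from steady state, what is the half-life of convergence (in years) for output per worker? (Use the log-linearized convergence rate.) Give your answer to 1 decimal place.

t_½ ≈ 19.0 years

Near the steady state the convergence rate is λ = (1 − α)(n + δ).
λ = (1 − 0.43) × 0.064 = 0.57 × 0.064 = 0.03648
Half-life = ln 2 / λ = 0.6931 / 0.03648 ≈ 19.00 years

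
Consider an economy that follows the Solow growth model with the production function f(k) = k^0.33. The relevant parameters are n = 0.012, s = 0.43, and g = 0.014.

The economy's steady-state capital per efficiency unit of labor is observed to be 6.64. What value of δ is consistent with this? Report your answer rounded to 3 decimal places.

δ ≈ 0.095

In steady state, investment equals break-even investment: s·k^α = (n + g + δ)·k.
So s / (n + g + δ) = (k*)^(1−α) = 6.64^0.67 = 3.5551.
Therefore n + g + δ = s / 3.5551 = 0.43 / 3.5551 = 0.1210, so δ = 0.1210 − 0.026 = 0.0950.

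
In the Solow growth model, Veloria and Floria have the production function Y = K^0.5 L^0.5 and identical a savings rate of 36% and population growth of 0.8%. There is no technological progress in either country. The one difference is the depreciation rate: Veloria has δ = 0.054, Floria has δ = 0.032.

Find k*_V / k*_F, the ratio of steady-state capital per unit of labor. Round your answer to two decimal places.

k*_V / k*_F ≈ 0.42

Steady-state k* = [s/(n + δ)]^(1/(1−α)), so the ratio is [ (s_V/(n + δ)_V) / (s_F/(n + δ)_F) ]^2.
s_V/(n + δ)_V = 0.36/0.062 = 5.8065; s_F/(n + δ)_F = 0.36/0.040 = 9.0000.
Ratio = (5.8065/9.0000)^2 = 0.6452^2 ≈ 0.4163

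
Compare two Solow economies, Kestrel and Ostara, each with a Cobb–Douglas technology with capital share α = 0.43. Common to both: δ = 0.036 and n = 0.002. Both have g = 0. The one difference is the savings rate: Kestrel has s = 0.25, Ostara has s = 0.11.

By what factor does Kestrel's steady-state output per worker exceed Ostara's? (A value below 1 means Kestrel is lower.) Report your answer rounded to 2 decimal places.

ratio ≈ 1.86

Steady-state y* = [s/(n + δ)]^(α/(1−α)), so the ratio is [ (s_K/(n + δ)_K) / (s_O/(n + δ)_O) ]^0.7544.
s_K/(n + δ)_K = 0.25/0.038 = 6.5789; s_O/(n + δ)_O = 0.11/0.038 = 2.8947.
Ratio = (6.5789/2.8947)^0.7544 = 2.2727^0.7544 ≈ 1.8577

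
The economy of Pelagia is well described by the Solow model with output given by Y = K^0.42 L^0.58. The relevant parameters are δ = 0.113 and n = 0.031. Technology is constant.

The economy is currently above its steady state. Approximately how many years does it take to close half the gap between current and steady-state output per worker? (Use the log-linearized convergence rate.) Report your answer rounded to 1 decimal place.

Near the steady state the convergence rate is λ = (1 − α)(n + δ).
λ = (1 − 0.42) × 0.144 = 0.58 × 0.144 = 0.08352
Half-life = ln 2 / λ = 0.6931 / 0.08352 ≈ 8.30 years

half-life ≈ 8.3 years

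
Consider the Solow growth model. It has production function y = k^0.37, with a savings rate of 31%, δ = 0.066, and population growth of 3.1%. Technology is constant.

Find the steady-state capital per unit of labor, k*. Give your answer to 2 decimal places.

k* = 6.32

In steady state, investment equals break-even investment: s·k^α = (n + δ)·k.
Dividing both sides by k: k^(1−α) = s / (n + δ).
k^0.63 = 0.31 / (0.031 + 0.066) = 0.31 / 0.097 = 3.1959
k* = 3.1959^(1/0.63) ≈ 6.3233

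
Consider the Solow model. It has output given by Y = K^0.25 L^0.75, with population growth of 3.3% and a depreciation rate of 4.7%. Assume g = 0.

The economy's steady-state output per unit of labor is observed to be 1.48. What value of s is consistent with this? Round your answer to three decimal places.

s ≈ 0.259

At the steady state, Δk = 0, so s·k^α = (n + δ)·k.
Since y* = [s/(n + δ)]^(α/(1−α)), we have s/(n + δ) = (y*)^((1−α)/α) = 1.48^3 = 3.2418.
Therefore s = 3.2418 × (n + δ) = 3.2418 × 0.080 = 0.2593.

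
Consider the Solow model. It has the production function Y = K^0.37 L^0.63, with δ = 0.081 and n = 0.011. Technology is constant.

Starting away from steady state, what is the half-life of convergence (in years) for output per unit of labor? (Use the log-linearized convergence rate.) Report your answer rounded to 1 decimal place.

Near the steady state the convergence rate is λ = (1 − α)(n + δ).
λ = (1 − 0.37) × 0.092 = 0.63 × 0.092 = 0.05796
Half-life = ln 2 / λ = 0.6931 / 0.05796 ≈ 11.96 years

about 12.0 years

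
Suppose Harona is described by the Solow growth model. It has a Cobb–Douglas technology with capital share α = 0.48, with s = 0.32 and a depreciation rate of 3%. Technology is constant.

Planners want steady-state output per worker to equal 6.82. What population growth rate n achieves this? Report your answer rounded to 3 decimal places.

In steady state, investment equals break-even investment: s·k^α = (n + δ)·k.
Since y* = [s/(n + δ)]^(α/(1−α)), we have s/(n + δ) = (y*)^((1−α)/α) = 6.82^1.0833 = 8.0027.
Therefore n + δ = s / 8.0027 = 0.32 / 8.0027 = 0.0400, so n = 0.0400 − 0.030 = 0.0100.

n ≈ 0.010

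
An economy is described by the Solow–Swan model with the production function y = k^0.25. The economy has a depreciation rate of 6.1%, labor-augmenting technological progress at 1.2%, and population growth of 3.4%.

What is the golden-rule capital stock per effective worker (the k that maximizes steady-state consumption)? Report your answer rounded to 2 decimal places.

The golden rule sets f'(k) = n + g + δ, i.e. α·k^(α−1) = n + g + δ.
So k^(1−α) = α / (n + g + δ) = 0.25 / 0.107 = 2.3364.
k_gold = 2.3364^(1/0.75) ≈ 3.1002

k_gold ≈ 3.10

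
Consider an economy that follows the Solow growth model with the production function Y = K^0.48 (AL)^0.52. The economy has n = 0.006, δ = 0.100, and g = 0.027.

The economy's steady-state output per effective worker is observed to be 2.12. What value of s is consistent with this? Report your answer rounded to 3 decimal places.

s ≈ 0.300

At the steady state, Δk = 0, so s·k^α = (n + g + δ)·k.
Since y* = [s/(n + g + δ)]^(α/(1−α)), we have s/(n + g + δ) = (y*)^((1−α)/α) = 2.12^1.0833 = 2.2569.
Therefore s = 2.2569 × (n + g + δ) = 2.2569 × 0.133 = 0.3002.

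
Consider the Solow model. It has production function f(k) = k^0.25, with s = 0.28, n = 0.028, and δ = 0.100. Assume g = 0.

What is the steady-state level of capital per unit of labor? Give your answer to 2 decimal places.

k* ≈ 2.84

In steady state, investment equals break-even investment: s·k^α = (n + δ)·k.
Rearranging, k^(1−α) = s / (n + δ).
k^0.75 = 0.28 / (0.028 + 0.100) = 0.28 / 0.128 = 2.1875
k* = 2.1875^(1/0.75) ≈ 2.8396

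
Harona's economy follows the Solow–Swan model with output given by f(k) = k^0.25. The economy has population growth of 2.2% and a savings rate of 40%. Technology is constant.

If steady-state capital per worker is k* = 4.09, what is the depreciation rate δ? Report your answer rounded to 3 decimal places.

δ ≈ 0.117

At the steady state, Δk = 0, so s·k^α = (n + δ)·k.
So s / (n + δ) = (k*)^(1−α) = 4.09^0.75 = 2.8760.
Therefore n + δ = s / 2.8760 = 0.40 / 2.8760 = 0.1391, so δ = 0.1391 − 0.022 = 0.1171.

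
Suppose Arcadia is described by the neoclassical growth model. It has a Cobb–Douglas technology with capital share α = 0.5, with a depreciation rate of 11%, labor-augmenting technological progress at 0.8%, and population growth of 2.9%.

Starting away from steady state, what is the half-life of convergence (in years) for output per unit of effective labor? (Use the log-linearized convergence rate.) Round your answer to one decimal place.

Near the steady state the convergence rate is λ = (1 − α)(n + g + δ).
λ = (1 − 0.5) × 0.147 = 0.5 × 0.147 = 0.0735
Half-life = ln 2 / λ = 0.6931 / 0.0735 ≈ 9.43 years

t_½ ≈ 9.4 years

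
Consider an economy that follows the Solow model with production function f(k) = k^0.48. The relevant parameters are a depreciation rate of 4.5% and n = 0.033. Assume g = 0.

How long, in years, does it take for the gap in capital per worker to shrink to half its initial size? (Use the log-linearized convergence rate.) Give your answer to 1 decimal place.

t_½ ≈ 17.1 years

Near the steady state the convergence rate is λ = (1 − α)(n + δ).
λ = (1 − 0.48) × 0.078 = 0.52 × 0.078 = 0.04056
Half-life = ln 2 / λ = 0.6931 / 0.04056 ≈ 17.09 years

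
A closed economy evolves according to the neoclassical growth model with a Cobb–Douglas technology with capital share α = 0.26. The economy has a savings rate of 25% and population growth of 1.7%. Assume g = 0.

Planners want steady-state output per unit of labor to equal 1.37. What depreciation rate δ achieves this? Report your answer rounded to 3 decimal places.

In steady state, investment equals break-even investment: s·k^α = (n + δ)·k.
Since y* = [s/(n + δ)]^(α/(1−α)), we have s/(n + δ) = (y*)^((1−α)/α) = 1.37^2.8462 = 2.4498.
Therefore n + δ = s / 2.4498 = 0.25 / 2.4498 = 0.1020, so δ = 0.1020 − 0.017 = 0.0850.

δ ≈ 0.085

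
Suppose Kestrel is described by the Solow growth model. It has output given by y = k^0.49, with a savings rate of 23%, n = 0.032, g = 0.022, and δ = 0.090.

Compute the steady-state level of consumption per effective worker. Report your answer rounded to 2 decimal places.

c* ≈ 1.21

At the steady state, Δk = 0, so s·k^α = (n + g + δ)·k.
Rearranging, k^(1−α) = s / (n + g + δ).
k^0.51 = 0.23 / (0.032 + 0.022 + 0.090) = 0.23 / 0.144 = 1.5972
k* = 1.5972^(1/0.51) ≈ 2.5046
y* = (k*)^α = 2.5046^0.49 ≈ 1.5681
c* = (1 − s)·y* = (1 − 0.23) × 1.5681 ≈ 1.2074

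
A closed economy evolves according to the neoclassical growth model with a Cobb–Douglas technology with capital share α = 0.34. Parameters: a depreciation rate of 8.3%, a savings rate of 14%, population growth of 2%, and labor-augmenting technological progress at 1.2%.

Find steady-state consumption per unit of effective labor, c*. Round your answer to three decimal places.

c* ≈ 0.952

Steady state requires s·f(k) = (n + g + δ)·k, i.e. s·k^α = (n + g + δ)·k.
Rearranging, k^(1−α) = s / (n + g + δ).
k^0.66 = 0.14 / (0.020 + 0.012 + 0.083) = 0.14 / 0.115 = 1.2174
k* = 1.2174^(1/0.66) ≈ 1.3472
y* = (k*)^α = 1.3472^0.34 ≈ 1.1066
c* = (1 − s)·y* = (1 − 0.14) × 1.1066 ≈ 0.9517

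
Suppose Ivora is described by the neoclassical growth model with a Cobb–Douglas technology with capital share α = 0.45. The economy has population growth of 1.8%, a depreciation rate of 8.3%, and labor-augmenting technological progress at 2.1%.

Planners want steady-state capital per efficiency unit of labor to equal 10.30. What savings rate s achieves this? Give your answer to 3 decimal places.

s ≈ 0.440

In steady state, investment equals break-even investment: s·k^α = (n + g + δ)·k.
So s / (n + g + δ) = (k*)^(1−α) = 10.30^0.55 = 3.6063.
Therefore s = 3.6063 × (n + g + δ) = 3.6063 × 0.122 = 0.4400.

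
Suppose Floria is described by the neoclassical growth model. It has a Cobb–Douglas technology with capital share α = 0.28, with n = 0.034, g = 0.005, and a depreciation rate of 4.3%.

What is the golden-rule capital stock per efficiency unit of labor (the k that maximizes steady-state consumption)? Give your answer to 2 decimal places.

k_gold ≈ 5.50

The golden rule sets f'(k) = n + g + δ, i.e. α·k^(α−1) = n + g + δ.
So k^(1−α) = α / (n + g + δ) = 0.28 / 0.082 = 3.4146.
k_gold = 3.4146^(1/0.72) ≈ 5.5049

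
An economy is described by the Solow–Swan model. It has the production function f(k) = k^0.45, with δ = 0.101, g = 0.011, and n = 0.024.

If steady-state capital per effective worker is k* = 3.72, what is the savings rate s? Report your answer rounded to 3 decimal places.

In steady state, investment equals break-even investment: s·k^α = (n + g + δ)·k.
So s / (n + g + δ) = (k*)^(1−α) = 3.72^0.55 = 2.0597.
Therefore s = 2.0597 × (n + g + δ) = 2.0597 × 0.136 = 0.2801.

s ≈ 0.280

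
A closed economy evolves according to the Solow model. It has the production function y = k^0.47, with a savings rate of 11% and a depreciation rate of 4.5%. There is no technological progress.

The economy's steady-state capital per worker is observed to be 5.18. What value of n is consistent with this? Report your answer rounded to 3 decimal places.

n ≈ 0.001

In steady state, investment equals break-even investment: s·k^α = (n + δ)·k.
So s / (n + δ) = (k*)^(1−α) = 5.18^0.53 = 2.3911.
Therefore n + δ = s / 2.3911 = 0.11 / 2.3911 = 0.0460, so n = 0.0460 − 0.045 = 0.0010.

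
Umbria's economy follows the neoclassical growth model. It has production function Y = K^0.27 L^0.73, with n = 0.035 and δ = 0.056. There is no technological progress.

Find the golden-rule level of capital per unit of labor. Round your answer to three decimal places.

k_gold ≈ 4.436

The golden rule sets f'(k) = n + δ, i.e. α·k^(α−1) = n + δ.
So k^(1−α) = α / (n + δ) = 0.27 / 0.091 = 2.9670.
k_gold = 2.9670^(1/0.73) ≈ 4.4362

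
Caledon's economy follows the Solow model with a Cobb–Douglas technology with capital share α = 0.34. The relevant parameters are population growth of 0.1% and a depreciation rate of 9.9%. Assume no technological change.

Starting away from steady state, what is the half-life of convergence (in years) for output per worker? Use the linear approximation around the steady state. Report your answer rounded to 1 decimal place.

Near the steady state the convergence rate is λ = (1 − α)(n + δ).
λ = (1 − 0.34) × 0.100 = 0.66 × 0.100 = 0.0660
Half-life = ln 2 / λ = 0.6931 / 0.0660 ≈ 10.50 years

about 10.5 years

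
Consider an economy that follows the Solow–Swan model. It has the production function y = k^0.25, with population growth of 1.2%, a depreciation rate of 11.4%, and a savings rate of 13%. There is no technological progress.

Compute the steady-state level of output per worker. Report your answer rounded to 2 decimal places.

y* ≈ 1.01

At the steady state, Δk = 0, so s·k^α = (n + δ)·k.
Rearranging, k^(1−α) = s / (n + δ).
k^0.75 = 0.13 / (0.012 + 0.114) = 0.13 / 0.126 = 1.0317
k* = 1.0317^(1/0.75) ≈ 1.0425
y* = (k*)^α = 1.0425^0.25 ≈ 1.0105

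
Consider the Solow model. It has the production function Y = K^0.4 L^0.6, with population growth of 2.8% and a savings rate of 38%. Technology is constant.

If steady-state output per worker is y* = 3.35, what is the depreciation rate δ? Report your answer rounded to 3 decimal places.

Steady state requires s·f(k) = (n + δ)·k, i.e. s·k^α = (n + δ)·k.
Since y* = [s/(n + δ)]^(α/(1−α)), we have s/(n + δ) = (y*)^((1−α)/α) = 3.35^1.5 = 6.1315.
Therefore n + δ = s / 6.1315 = 0.38 / 6.1315 = 0.0620, so δ = 0.0620 − 0.028 = 0.0340.

δ ≈ 0.034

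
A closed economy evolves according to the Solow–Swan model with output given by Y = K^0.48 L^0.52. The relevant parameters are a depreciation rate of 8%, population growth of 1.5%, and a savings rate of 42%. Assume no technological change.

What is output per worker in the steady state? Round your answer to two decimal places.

At the steady state, Δk = 0, so s·k^α = (n + δ)·k.
Rearranging, k^(1−α) = s / (n + δ).
k^0.52 = 0.42 / (0.015 + 0.080) = 0.42 / 0.095 = 4.4211
k* = 4.4211^(1/0.52) ≈ 17.4343
y* = (k*)^α = 17.4343^0.48 ≈ 3.9434

y* ≈ 3.94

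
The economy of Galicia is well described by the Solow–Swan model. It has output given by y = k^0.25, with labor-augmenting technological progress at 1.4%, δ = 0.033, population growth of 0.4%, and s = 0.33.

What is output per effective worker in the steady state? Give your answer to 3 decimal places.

y* = 1.863

In steady state, investment equals break-even investment: s·k^α = (n + g + δ)·k.
Rearranging, k^(1−α) = s / (n + g + δ).
k^0.75 = 0.33 / (0.004 + 0.014 + 0.033) = 0.33 / 0.051 = 6.4706
k* = 6.4706^(1/0.75) ≈ 12.0576
y* = (k*)^α = 12.0576^0.25 ≈ 1.8634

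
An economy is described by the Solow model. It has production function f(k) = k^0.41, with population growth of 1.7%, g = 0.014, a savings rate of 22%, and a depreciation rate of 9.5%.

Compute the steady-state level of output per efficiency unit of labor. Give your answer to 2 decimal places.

Steady state requires s·f(k) = (n + g + δ)·k, i.e. s·k^α = (n + g + δ)·k.
Rearranging, k^(1−α) = s / (n + g + δ).
k^0.59 = 0.22 / (0.017 + 0.014 + 0.095) = 0.22 / 0.126 = 1.7460
k* = 1.7460^(1/0.59) ≈ 2.5718
y* = (k*)^α = 2.5718^0.41 ≈ 1.4730

y* ≈ 1.47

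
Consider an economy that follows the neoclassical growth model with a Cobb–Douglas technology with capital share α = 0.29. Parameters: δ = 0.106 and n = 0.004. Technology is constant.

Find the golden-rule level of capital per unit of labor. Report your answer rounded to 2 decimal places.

k_gold ≈ 3.92

The golden rule sets f'(k) = n + δ, i.e. α·k^(α−1) = n + δ.
So k^(1−α) = α / (n + δ) = 0.29 / 0.110 = 2.6364.
k_gold = 2.6364^(1/0.71) ≈ 3.9172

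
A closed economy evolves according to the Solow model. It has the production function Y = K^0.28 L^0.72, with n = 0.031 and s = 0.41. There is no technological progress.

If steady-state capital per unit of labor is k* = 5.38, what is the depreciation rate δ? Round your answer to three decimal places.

At the steady state, Δk = 0, so s·k^α = (n + δ)·k.
So s / (n + δ) = (k*)^(1−α) = 5.38^0.72 = 3.3586.
Therefore n + δ = s / 3.3586 = 0.41 / 3.3586 = 0.1221, so δ = 0.1221 − 0.031 = 0.0911.

δ ≈ 0.091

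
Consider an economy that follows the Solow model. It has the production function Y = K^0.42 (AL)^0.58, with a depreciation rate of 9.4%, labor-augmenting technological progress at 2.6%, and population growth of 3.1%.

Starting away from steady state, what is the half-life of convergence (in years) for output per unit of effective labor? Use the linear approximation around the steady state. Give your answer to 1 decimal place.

half-life ≈ 7.9 years

Near the steady state the convergence rate is λ = (1 − α)(n + g + δ).
λ = (1 − 0.42) × 0.151 = 0.58 × 0.151 = 0.08758
Half-life = ln 2 / λ = 0.6931 / 0.08758 ≈ 7.91 years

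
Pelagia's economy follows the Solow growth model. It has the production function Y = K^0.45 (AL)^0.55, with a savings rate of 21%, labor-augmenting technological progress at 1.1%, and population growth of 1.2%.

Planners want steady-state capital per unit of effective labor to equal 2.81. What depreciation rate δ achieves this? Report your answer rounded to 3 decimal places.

In steady state, investment equals break-even investment: s·k^α = (n + g + δ)·k.
So s / (n + g + δ) = (k*)^(1−α) = 2.81^0.55 = 1.7652.
Therefore n + g + δ = s / 1.7652 = 0.21 / 1.7652 = 0.1190, so δ = 0.1190 − 0.023 = 0.0960.

δ ≈ 0.096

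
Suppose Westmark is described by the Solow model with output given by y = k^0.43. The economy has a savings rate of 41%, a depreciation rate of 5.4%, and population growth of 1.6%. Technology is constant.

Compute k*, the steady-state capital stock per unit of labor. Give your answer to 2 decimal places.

k* = 22.22

At the steady state, Δk = 0, so s·k^α = (n + δ)·k.
Rearranging, k^(1−α) = s / (n + δ).
k^0.57 = 0.41 / (0.016 + 0.054) = 0.41 / 0.070 = 5.8571
k* = 5.8571^(1/0.57) ≈ 22.2235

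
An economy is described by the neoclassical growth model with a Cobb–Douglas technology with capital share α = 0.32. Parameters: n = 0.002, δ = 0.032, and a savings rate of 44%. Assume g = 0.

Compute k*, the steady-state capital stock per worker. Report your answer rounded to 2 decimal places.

k* ≈ 43.18

In steady state, investment equals break-even investment: s·k^α = (n + δ)·k.
Dividing both sides by k: k^(1−α) = s / (n + δ).
k^0.68 = 0.44 / (0.002 + 0.032) = 0.44 / 0.034 = 12.9412
k* = 12.9412^(1/0.68) ≈ 43.1774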